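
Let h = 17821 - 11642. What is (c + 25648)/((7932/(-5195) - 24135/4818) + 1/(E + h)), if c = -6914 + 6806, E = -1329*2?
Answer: -750270742097800/192000825237 ≈ -3907.6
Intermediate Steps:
h = 6179
E = -2658
c = -108
(c + 25648)/((7932/(-5195) - 24135/4818) + 1/(E + h)) = (-108 + 25648)/((7932/(-5195) - 24135/4818) + 1/(-2658 + 6179)) = 25540/((7932*(-1/5195) - 24135*1/4818) + 1/3521) = 25540/((-7932/5195 - 8045/1606) + 1/3521) = 25540/(-54532567/8343170 + 1/3521) = 25540/(-192000825237/29376301570) = 25540*(-29376301570/192000825237) = -750270742097800/192000825237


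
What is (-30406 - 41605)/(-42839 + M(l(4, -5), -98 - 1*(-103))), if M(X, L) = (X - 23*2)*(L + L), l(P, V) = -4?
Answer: 72011/43339 ≈ 1.6616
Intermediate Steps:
M(X, L) = 2*L*(-46 + X) (M(X, L) = (X - 46)*(2*L) = (-46 + X)*(2*L) = 2*L*(-46 + X))
(-30406 - 41605)/(-42839 + M(l(4, -5), -98 - 1*(-103))) = (-30406 - 41605)/(-42839 + 2*(-98 - 1*(-103))*(-46 - 4)) = -72011/(-42839 + 2*(-98 + 103)*(-50)) = -72011/(-42839 + 2*5*(-50)) = -72011/(-42839 - 500) = -72011/(-43339) = -72011*(-1/43339) = 72011/43339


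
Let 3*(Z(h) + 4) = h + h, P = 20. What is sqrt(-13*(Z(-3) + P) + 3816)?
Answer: sqrt(3634) ≈ 60.283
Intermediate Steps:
Z(h) = -4 + 2*h/3 (Z(h) = -4 + (h + h)/3 = -4 + (2*h)/3 = -4 + 2*h/3)
sqrt(-13*(Z(-3) + P) + 3816) = sqrt(-13*((-4 + (2/3)*(-3)) + 20) + 3816) = sqrt(-13*((-4 - 2) + 20) + 3816) = sqrt(-13*(-6 + 20) + 3816) = sqrt(-13*14 + 3816) = sqrt(-182 + 3816) = sqrt(3634)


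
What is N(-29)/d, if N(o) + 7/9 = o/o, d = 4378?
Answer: 1/19701 ≈ 5.0759e-5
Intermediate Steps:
N(o) = 2/9 (N(o) = -7/9 + o/o = -7/9 + 1 = 2/9)
N(-29)/d = (2/9)/4378 = (2/9)*(1/4378) = 1/19701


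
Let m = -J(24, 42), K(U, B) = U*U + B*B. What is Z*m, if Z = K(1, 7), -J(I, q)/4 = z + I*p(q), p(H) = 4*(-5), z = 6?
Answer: -94800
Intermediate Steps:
p(H) = -20
K(U, B) = B² + U² (K(U, B) = U² + B² = B² + U²)
J(I, q) = -24 + 80*I (J(I, q) = -4*(6 + I*(-20)) = -4*(6 - 20*I) = -24 + 80*I)
m = -1896 (m = -(-24 + 80*24) = -(-24 + 1920) = -1*1896 = -1896)
Z = 50 (Z = 7² + 1² = 49 + 1 = 50)
Z*m = 50*(-1896) = -94800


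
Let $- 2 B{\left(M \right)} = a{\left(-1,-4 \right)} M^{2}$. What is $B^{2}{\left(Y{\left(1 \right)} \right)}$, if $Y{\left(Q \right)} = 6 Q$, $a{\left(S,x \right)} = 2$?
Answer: $1296$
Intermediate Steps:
$B{\left(M \right)} = - M^{2}$ ($B{\left(M \right)} = - \frac{2 M^{2}}{2} = - M^{2}$)
$B^{2}{\left(Y{\left(1 \right)} \right)} = \left(- \left(6 \cdot 1\right)^{2}\right)^{2} = \left(- 6^{2}\right)^{2} = \left(\left(-1\right) 36\right)^{2} = \left(-36\right)^{2} = 1296$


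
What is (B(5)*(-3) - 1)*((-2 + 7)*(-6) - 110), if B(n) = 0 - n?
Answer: -1960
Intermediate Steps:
B(n) = -n
(B(5)*(-3) - 1)*((-2 + 7)*(-6) - 110) = (-1*5*(-3) - 1)*((-2 + 7)*(-6) - 110) = (-5*(-3) - 1)*(5*(-6) - 110) = (15 - 1)*(-30 - 110) = 14*(-140) = -1960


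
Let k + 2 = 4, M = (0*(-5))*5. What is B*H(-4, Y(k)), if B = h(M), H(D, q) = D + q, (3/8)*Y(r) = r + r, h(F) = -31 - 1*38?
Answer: -460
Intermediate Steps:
M = 0 (M = 0*5 = 0)
k = 2 (k = -2 + 4 = 2)
h(F) = -69 (h(F) = -31 - 38 = -69)
Y(r) = 16*r/3 (Y(r) = 8*(r + r)/3 = 8*(2*r)/3 = 16*r/3)
B = -69
B*H(-4, Y(k)) = -69*(-4 + (16/3)*2) = -69*(-4 + 32/3) = -69*20/3 = -460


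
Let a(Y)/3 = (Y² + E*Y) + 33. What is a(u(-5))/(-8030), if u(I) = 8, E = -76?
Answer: 21/110 ≈ 0.19091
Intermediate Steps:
a(Y) = 99 - 228*Y + 3*Y² (a(Y) = 3*((Y² - 76*Y) + 33) = 3*(33 + Y² - 76*Y) = 99 - 228*Y + 3*Y²)
a(u(-5))/(-8030) = (99 - 228*8 + 3*8²)/(-8030) = (99 - 1824 + 3*64)*(-1/8030) = (99 - 1824 + 192)*(-1/8030) = -1533*(-1/8030) = 21/110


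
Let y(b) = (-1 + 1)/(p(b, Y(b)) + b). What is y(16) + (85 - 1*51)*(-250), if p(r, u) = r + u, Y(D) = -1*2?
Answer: -8500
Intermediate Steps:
Y(D) = -2
y(b) = 0 (y(b) = (-1 + 1)/((b - 2) + b) = 0/((-2 + b) + b) = 0/(-2 + 2*b) = 0)
y(16) + (85 - 1*51)*(-250) = 0 + (85 - 1*51)*(-250) = 0 + (85 - 51)*(-250) = 0 + 34*(-250) = 0 - 8500 = -8500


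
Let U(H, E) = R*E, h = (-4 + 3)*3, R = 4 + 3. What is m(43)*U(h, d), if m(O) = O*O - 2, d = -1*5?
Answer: -64645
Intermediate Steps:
d = -5
m(O) = -2 + O² (m(O) = O² - 2 = -2 + O²)
R = 7
h = -3 (h = -1*3 = -3)
U(H, E) = 7*E
m(43)*U(h, d) = (-2 + 43²)*(7*(-5)) = (-2 + 1849)*(-35) = 1847*(-35) = -64645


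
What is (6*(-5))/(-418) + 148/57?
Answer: 1673/627 ≈ 2.6683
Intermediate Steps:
(6*(-5))/(-418) + 148/57 = -30*(-1/418) + 148*(1/57) = 15/209 + 148/57 = 1673/627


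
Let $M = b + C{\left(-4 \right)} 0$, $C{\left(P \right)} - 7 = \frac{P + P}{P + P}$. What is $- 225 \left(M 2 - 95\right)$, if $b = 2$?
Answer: $20475$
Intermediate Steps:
$C{\left(P \right)} = 8$ ($C{\left(P \right)} = 7 + \frac{P + P}{P + P} = 7 + \frac{2 P}{2 P} = 7 + 2 P \frac{1}{2 P} = 7 + 1 = 8$)
$M = 2$ ($M = 2 + 8 \cdot 0 = 2 + 0 = 2$)
$- 225 \left(M 2 - 95\right) = - 225 \left(2 \cdot 2 - 95\right) = - 225 \left(4 - 95\right) = \left(-225\right) \left(-91\right) = 20475$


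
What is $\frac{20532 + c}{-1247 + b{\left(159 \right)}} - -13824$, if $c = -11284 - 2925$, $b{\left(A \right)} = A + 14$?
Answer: $\frac{14840653}{1074} \approx 13818.0$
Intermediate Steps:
$b{\left(A \right)} = 14 + A$
$c = -14209$ ($c = -11284 - 2925 = -14209$)
$\frac{20532 + c}{-1247 + b{\left(159 \right)}} - -13824 = \frac{20532 - 14209}{-1247 + \left(14 + 159\right)} - -13824 = \frac{6323}{-1247 + 173} + 13824 = \frac{6323}{-1074} + 13824 = 6323 \left(- \frac{1}{1074}\right) + 13824 = - \frac{6323}{1074} + 13824 = \frac{14840653}{1074}$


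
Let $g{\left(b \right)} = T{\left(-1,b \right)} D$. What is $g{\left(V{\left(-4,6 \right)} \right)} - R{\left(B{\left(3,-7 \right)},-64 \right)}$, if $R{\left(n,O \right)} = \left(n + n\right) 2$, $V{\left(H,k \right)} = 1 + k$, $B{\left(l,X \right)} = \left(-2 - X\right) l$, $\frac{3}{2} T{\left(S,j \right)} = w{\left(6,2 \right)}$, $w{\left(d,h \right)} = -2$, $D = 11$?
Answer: $- \frac{224}{3} \approx -74.667$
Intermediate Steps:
$T{\left(S,j \right)} = - \frac{4}{3}$ ($T{\left(S,j \right)} = \frac{2}{3} \left(-2\right) = - \frac{4}{3}$)
$B{\left(l,X \right)} = l \left(-2 - X\right)$
$R{\left(n,O \right)} = 4 n$ ($R{\left(n,O \right)} = 2 n 2 = 4 n$)
$g{\left(b \right)} = - \frac{44}{3}$ ($g{\left(b \right)} = \left(- \frac{4}{3}\right) 11 = - \frac{44}{3}$)
$g{\left(V{\left(-4,6 \right)} \right)} - R{\left(B{\left(3,-7 \right)},-64 \right)} = - \frac{44}{3} - 4 \left(\left(-1\right) 3 \left(2 - 7\right)\right) = - \frac{44}{3} - 4 \left(\left(-1\right) 3 \left(-5\right)\right) = - \frac{44}{3} - 4 \cdot 15 = - \frac{44}{3} - 60 = - \frac{224}{3}$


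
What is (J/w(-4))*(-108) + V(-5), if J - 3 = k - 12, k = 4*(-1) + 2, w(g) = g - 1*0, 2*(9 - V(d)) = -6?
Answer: -285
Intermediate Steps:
V(d) = 12 (V(d) = 9 - ½*(-6) = 9 + 3 = 12)
w(g) = g (w(g) = g + 0 = g)
k = -2 (k = -4 + 2 = -2)
J = -11 (J = 3 + (-2 - 12) = 3 - 14 = -11)
(J/w(-4))*(-108) + V(-5) = -11/(-4)*(-108) + 12 = -11*(-¼)*(-108) + 12 = (11/4)*(-108) + 12 = -297 + 12 = -285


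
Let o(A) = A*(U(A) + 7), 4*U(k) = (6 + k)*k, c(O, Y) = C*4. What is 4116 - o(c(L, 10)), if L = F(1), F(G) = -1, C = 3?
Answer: 3384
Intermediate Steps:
L = -1
c(O, Y) = 12 (c(O, Y) = 3*4 = 12)
U(k) = k*(6 + k)/4 (U(k) = ((6 + k)*k)/4 = (k*(6 + k))/4 = k*(6 + k)/4)
o(A) = A*(7 + A*(6 + A)/4) (o(A) = A*(A*(6 + A)/4 + 7) = A*(7 + A*(6 + A)/4))
4116 - o(c(L, 10)) = 4116 - 12*(28 + 12*(6 + 12))/4 = 4116 - 12*(28 + 12*18)/4 = 4116 - 12*(28 + 216)/4 = 4116 - 12*244/4 = 4116 - 1*732 = 4116 - 732 = 3384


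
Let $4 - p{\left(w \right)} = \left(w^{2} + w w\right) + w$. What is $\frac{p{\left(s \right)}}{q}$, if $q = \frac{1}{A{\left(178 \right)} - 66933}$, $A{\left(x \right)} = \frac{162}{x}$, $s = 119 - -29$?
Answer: $\frac{261820130112}{89} \approx 2.9418 \cdot 10^{9}$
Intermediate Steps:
$s = 148$ ($s = 119 + 29 = 148$)
$p{\left(w \right)} = 4 - w - 2 w^{2}$ ($p{\left(w \right)} = 4 - \left(\left(w^{2} + w w\right) + w\right) = 4 - \left(\left(w^{2} + w^{2}\right) + w\right) = 4 - \left(2 w^{2} + w\right) = 4 - \left(w + 2 w^{2}\right) = 4 - w - 2 w^{2}$)
$q = - \frac{89}{5956956}$ ($q = \frac{1}{\frac{162}{178} - 66933} = \frac{1}{162 \cdot \frac{1}{178} - 66933} = \frac{1}{\frac{81}{89} - 66933} = \frac{1}{- \frac{5956956}{89}} = - \frac{89}{5956956} \approx -1.4941 \cdot 10^{-5}$)
$\frac{p{\left(s \right)}}{q} = \frac{4 - 148 - 2 \cdot 148^{2}}{- \frac{89}{5956956}} = \left(4 - 148 - 43808\right) \left(- \frac{5956956}{89}\right) = \left(-43952\right) \left(- \frac{5956956}{89}\right) = \frac{261820130112}{89}$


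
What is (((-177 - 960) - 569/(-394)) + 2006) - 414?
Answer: 179839/394 ≈ 456.44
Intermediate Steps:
(((-177 - 960) - 569/(-394)) + 2006) - 414 = ((-1137 - 569*(-1/394)) + 2006) - 414 = ((-1137 + 569/394) + 2006) - 414 = (-447409/394 + 2006) - 414 = 342955/394 - 414 = 179839/394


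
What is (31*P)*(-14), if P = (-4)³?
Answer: 27776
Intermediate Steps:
P = -64
(31*P)*(-14) = (31*(-64))*(-14) = -1984*(-14) = 27776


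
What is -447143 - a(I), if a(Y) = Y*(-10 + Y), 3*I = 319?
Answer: -4116478/9 ≈ -4.5739e+5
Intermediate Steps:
I = 319/3 (I = (⅓)*319 = 319/3 ≈ 106.33)
-447143 - a(I) = -447143 - 319*(-10 + 319/3)/3 = -447143 - 319*289/(3*3) = -447143 - 1*92191/9 = -447143 - 92191/9 = -4116478/9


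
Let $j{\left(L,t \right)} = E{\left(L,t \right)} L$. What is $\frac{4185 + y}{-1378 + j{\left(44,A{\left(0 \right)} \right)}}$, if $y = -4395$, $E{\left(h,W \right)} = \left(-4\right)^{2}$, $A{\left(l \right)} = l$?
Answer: $\frac{105}{337} \approx 0.31157$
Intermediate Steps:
$E{\left(h,W \right)} = 16$
$j{\left(L,t \right)} = 16 L$
$\frac{4185 + y}{-1378 + j{\left(44,A{\left(0 \right)} \right)}} = \frac{4185 - 4395}{-1378 + 16 \cdot 44} = - \frac{210}{-1378 + 704} = - \frac{210}{-674} = \left(-210\right) \left(- \frac{1}{674}\right) = \frac{105}{337}$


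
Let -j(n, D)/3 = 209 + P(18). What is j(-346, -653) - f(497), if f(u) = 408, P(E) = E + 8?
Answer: -1113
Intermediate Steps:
P(E) = 8 + E
j(n, D) = -705 (j(n, D) = -3*(209 + (8 + 18)) = -3*(209 + 26) = -3*235 = -705)
j(-346, -653) - f(497) = -705 - 1*408 = -705 - 408 = -1113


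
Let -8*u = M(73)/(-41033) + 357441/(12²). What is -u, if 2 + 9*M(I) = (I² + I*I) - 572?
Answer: 14666715209/47270016 ≈ 310.28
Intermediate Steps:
M(I) = -574/9 + 2*I²/9 (M(I) = -2/9 + ((I² + I*I) - 572)/9 = -2/9 + ((I² + I²) - 572)/9 = -2/9 + (2*I² - 572)/9 = -2/9 + (-572 + 2*I²)/9 = -2/9 + (-572/9 + 2*I²/9) = -574/9 + 2*I²/9)
u = -14666715209/47270016 (u = -((-574/9 + (2/9)*73²)/(-41033) + 357441/(12²))/8 = -((-574/9 + (2/9)*5329)*(-1/41033) + 357441/144)/8 = -((-574/9 + 10658/9)*(-1/41033) + 357441*(1/144))/8 = -((10084/9)*(-1/41033) + 119147/48)/8 = -(-10084/369297 + 119147/48)/8 = -⅛*14666715209/5908752 = -14666715209/47270016 ≈ -310.28)
-u = -1*(-14666715209/47270016) = 14666715209/47270016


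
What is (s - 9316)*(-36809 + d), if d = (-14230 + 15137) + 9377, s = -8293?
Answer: 467078725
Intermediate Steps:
d = 10284 (d = 907 + 9377 = 10284)
(s - 9316)*(-36809 + d) = (-8293 - 9316)*(-36809 + 10284) = -17609*(-26525) = 467078725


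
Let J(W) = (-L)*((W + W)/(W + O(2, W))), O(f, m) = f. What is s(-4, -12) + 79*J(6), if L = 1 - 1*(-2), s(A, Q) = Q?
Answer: -735/2 ≈ -367.50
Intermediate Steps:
L = 3 (L = 1 + 2 = 3)
J(W) = -6*W/(2 + W) (J(W) = (-1*3)*((W + W)/(W + 2)) = -3*2*W/(2 + W) = -6*W/(2 + W))
s(-4, -12) + 79*J(6) = -12 + 79*(-6*6/(2 + 6)) = -12 + 79*(-6*6/8) = -12 + 79*(-6*6*⅛) = -12 + 79*(-9/2) = -12 - 711/2 = -735/2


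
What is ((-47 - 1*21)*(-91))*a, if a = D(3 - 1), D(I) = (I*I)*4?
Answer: 99008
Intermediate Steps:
D(I) = 4*I² (D(I) = I²*4 = 4*I²)
a = 16 (a = 4*(3 - 1)² = 4*2² = 4*4 = 16)
((-47 - 1*21)*(-91))*a = ((-47 - 1*21)*(-91))*16 = ((-47 - 21)*(-91))*16 = -68*(-91)*16 = 6188*16 = 99008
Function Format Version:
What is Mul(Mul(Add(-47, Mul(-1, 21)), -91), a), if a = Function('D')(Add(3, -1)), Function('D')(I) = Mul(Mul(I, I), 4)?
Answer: 99008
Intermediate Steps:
Function('D')(I) = Mul(4, Pow(I, 2)) (Function('D')(I) = Mul(Pow(I, 2), 4) = Mul(4, Pow(I, 2)))
a = 16 (a = Mul(4, Pow(Add(3, -1), 2)) = Mul(4, Pow(2, 2)) = Mul(4, 4) = 16)
Mul(Mul(Add(-47, Mul(-1, 21)), -91), a) = Mul(Mul(Add(-47, Mul(-1, 21)), -91), 16) = Mul(Mul(Add(-47, -21), -91), 16) = Mul(Mul(-68, -91), 16) = Mul(6188, 16) = 99008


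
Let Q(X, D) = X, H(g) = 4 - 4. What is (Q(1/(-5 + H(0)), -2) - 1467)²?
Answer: 53816896/25 ≈ 2.1527e+6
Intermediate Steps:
H(g) = 0
(Q(1/(-5 + H(0)), -2) - 1467)² = (1/(-5 + 0) - 1467)² = (1/(-5) - 1467)² = (-⅕ - 1467)² = (-7336/5)² = 53816896/25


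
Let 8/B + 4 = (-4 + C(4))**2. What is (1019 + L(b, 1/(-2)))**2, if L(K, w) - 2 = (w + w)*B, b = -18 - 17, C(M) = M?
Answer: 1046529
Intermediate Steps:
b = -35
B = -2 (B = 8/(-4 + (-4 + 4)**2) = 8/(-4 + 0**2) = 8/(-4 + 0) = 8/(-4) = 8*(-1/4) = -2)
L(K, w) = 2 - 4*w (L(K, w) = 2 + (w + w)*(-2) = 2 + (2*w)*(-2) = 2 - 4*w)
(1019 + L(b, 1/(-2)))**2 = (1019 + (2 - 4/(-2)))**2 = (1019 + (2 - 4*(-1/2)))**2 = (1019 + (2 + 2))**2 = (1019 + 4)**2 = 1023**2 = 1046529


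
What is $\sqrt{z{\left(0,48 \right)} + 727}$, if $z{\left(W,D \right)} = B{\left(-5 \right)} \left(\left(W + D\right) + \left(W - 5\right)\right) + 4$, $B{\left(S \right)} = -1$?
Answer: $4 \sqrt{43} \approx 26.23$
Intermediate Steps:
$z{\left(W,D \right)} = 9 - D - 2 W$ ($z{\left(W,D \right)} = - (\left(W + D\right) + \left(W - 5\right)) + 4 = - (\left(D + W\right) + \left(-5 + W\right)) + 4 = - (-5 + D + 2 W) + 4 = \left(5 - D - 2 W\right) + 4 = 9 - D - 2 W$)
$\sqrt{z{\left(0,48 \right)} + 727} = \sqrt{\left(9 - 48 - 0\right) + 727} = \sqrt{\left(9 - 48 + 0\right) + 727} = \sqrt{-39 + 727} = \sqrt{688} = 4 \sqrt{43}$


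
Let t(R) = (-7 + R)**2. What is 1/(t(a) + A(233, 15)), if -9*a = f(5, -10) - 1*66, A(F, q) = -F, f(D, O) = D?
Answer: -81/18869 ≈ -0.0042928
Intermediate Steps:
a = 61/9 (a = -(5 - 1*66)/9 = -(5 - 66)/9 = -1/9*(-61) = 61/9 ≈ 6.7778)
1/(t(a) + A(233, 15)) = 1/((-7 + 61/9)**2 - 1*233) = 1/((-2/9)**2 - 233) = 1/(4/81 - 233) = 1/(-18869/81) = -81/18869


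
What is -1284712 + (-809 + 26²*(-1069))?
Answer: -2008165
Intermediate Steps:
-1284712 + (-809 + 26²*(-1069)) = -1284712 + (-809 + 676*(-1069)) = -1284712 + (-809 - 722644) = -1284712 - 723453 = -2008165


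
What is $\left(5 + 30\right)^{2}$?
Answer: $1225$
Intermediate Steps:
$\left(5 + 30\right)^{2} = 35^{2} = 1225$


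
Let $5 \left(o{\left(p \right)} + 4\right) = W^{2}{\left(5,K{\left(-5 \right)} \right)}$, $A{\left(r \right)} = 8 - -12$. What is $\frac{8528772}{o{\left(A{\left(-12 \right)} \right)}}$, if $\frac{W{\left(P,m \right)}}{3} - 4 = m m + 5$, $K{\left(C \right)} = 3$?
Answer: $\frac{10660965}{724} \approx 14725.0$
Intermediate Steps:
$A{\left(r \right)} = 20$ ($A{\left(r \right)} = 8 + 12 = 20$)
$W{\left(P,m \right)} = 27 + 3 m^{2}$ ($W{\left(P,m \right)} = 12 + 3 \left(m m + 5\right) = 12 + 3 \left(m^{2} + 5\right) = 12 + 3 \left(5 + m^{2}\right) = 12 + \left(15 + 3 m^{2}\right) = 27 + 3 m^{2}$)
$o{\left(p \right)} = \frac{2896}{5}$ ($o{\left(p \right)} = -4 + \frac{\left(27 + 3 \cdot 3^{2}\right)^{2}}{5} = -4 + \frac{\left(27 + 3 \cdot 9\right)^{2}}{5} = -4 + \frac{\left(27 + 27\right)^{2}}{5} = -4 + \frac{54^{2}}{5} = -4 + \frac{1}{5} \cdot 2916 = -4 + \frac{2916}{5} = \frac{2896}{5}$)
$\frac{8528772}{o{\left(A{\left(-12 \right)} \right)}} = \frac{8528772}{\frac{2896}{5}} = 8528772 \cdot \frac{5}{2896} = \frac{10660965}{724}$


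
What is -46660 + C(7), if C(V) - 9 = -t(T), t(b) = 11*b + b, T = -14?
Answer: -46483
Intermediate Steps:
t(b) = 12*b
C(V) = 177 (C(V) = 9 - 12*(-14) = 9 - 1*(-168) = 9 + 168 = 177)
-46660 + C(7) = -46660 + 177 = -46483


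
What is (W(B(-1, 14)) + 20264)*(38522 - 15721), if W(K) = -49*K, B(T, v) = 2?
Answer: 459804966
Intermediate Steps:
(W(B(-1, 14)) + 20264)*(38522 - 15721) = (-49*2 + 20264)*(38522 - 15721) = (-98 + 20264)*22801 = 20166*22801 = 459804966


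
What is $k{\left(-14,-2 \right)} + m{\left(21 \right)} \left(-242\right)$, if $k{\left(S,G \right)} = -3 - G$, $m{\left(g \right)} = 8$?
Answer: $-1937$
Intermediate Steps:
$k{\left(-14,-2 \right)} + m{\left(21 \right)} \left(-242\right) = \left(-3 - -2\right) + 8 \left(-242\right) = \left(-3 + 2\right) - 1936 = -1 - 1936 = -1937$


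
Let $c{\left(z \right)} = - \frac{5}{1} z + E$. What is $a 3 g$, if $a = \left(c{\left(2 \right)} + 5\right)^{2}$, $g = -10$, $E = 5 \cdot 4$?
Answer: $-6750$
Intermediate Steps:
$E = 20$
$c{\left(z \right)} = 20 - 5 z$ ($c{\left(z \right)} = - \frac{5}{1} z + 20 = \left(-5\right) 1 z + 20 = - 5 z + 20 = 20 - 5 z$)
$a = 225$ ($a = \left(\left(20 - 10\right) + 5\right)^{2} = \left(10 + 5\right)^{2} = 15^{2} = 225$)
$a 3 g = 225 \cdot 3 \left(-10\right) = 675 \left(-10\right) = -6750$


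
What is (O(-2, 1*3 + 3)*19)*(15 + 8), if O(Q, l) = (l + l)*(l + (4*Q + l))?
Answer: 20976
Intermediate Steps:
O(Q, l) = 2*l*(2*l + 4*Q) (O(Q, l) = (2*l)*(l + (l + 4*Q)) = (2*l)*(2*l + 4*Q) = 2*l*(2*l + 4*Q))
(O(-2, 1*3 + 3)*19)*(15 + 8) = ((4*(1*3 + 3)*((1*3 + 3) + 2*(-2)))*19)*(15 + 8) = ((4*(3 + 3)*((3 + 3) - 4))*19)*23 = ((4*6*(6 - 4))*19)*23 = ((4*6*2)*19)*23 = (48*19)*23 = 912*23 = 20976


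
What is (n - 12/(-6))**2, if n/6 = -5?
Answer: 784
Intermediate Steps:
n = -30 (n = 6*(-5) = -30)
(n - 12/(-6))**2 = (-30 - 12/(-6))**2 = (-30 - 12*(-1/6))**2 = (-30 + 2)**2 = (-28)**2 = 784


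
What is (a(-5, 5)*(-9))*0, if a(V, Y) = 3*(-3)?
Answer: 0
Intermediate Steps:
a(V, Y) = -9
(a(-5, 5)*(-9))*0 = -9*(-9)*0 = 81*0 = 0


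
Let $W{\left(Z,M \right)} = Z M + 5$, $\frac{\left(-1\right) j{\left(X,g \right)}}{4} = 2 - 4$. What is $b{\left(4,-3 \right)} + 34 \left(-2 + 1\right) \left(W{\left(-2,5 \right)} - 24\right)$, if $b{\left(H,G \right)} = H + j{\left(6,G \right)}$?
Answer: $998$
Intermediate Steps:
$j{\left(X,g \right)} = 8$ ($j{\left(X,g \right)} = - 4 \left(2 - 4\right) = \left(-4\right) \left(-2\right) = 8$)
$W{\left(Z,M \right)} = 5 + M Z$ ($W{\left(Z,M \right)} = M Z + 5 = 5 + M Z$)
$b{\left(H,G \right)} = 8 + H$ ($b{\left(H,G \right)} = H + 8 = 8 + H$)
$b{\left(4,-3 \right)} + 34 \left(-2 + 1\right) \left(W{\left(-2,5 \right)} - 24\right) = \left(8 + 4\right) + 34 \left(-2 + 1\right) \left(\left(5 + 5 \left(-2\right)\right) - 24\right) = 12 + 34 \left(- (\left(5 - 10\right) - 24)\right) = 12 + 34 \left(- (-5 - 24)\right) = 12 + 34 \left(\left(-1\right) \left(-29\right)\right) = 12 + 34 \cdot 29 = 12 + 986 = 998$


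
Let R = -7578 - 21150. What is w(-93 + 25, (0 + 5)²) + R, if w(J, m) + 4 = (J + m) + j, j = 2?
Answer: -28773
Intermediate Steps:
R = -28728
w(J, m) = -2 + J + m (w(J, m) = -4 + ((J + m) + 2) = -4 + (2 + J + m) = -2 + J + m)
w(-93 + 25, (0 + 5)²) + R = (-2 + (-93 + 25) + (0 + 5)²) - 28728 = (-2 - 68 + 5²) - 28728 = (-2 - 68 + 25) - 28728 = -45 - 28728 = -28773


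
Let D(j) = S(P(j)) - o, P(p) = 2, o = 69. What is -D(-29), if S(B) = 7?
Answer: 62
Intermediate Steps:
D(j) = -62 (D(j) = 7 - 1*69 = 7 - 69 = -62)
-D(-29) = -1*(-62) = 62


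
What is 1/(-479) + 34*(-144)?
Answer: -2345185/479 ≈ -4896.0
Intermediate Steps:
1/(-479) + 34*(-144) = -1/479 - 4896 = -2345185/479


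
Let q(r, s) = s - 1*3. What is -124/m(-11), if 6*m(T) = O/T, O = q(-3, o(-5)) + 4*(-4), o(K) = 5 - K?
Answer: -2728/3 ≈ -909.33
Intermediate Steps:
q(r, s) = -3 + s (q(r, s) = s - 3 = -3 + s)
O = -9 (O = (-3 + (5 - 1*(-5))) + 4*(-4) = (-3 + (5 + 5)) - 16 = (-3 + 10) - 16 = 7 - 16 = -9)
m(T) = -3/(2*T) (m(T) = (-9/T)/6 = -3/(2*T))
-124/m(-11) = -124/((-3/2/(-11))) = -124/((-3/2*(-1/11))) = -124/3/22 = -124*22/3 = -2728/3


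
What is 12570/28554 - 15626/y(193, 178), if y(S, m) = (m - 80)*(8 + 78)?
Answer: -28353737/20054426 ≈ -1.4138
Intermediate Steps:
y(S, m) = -6880 + 86*m (y(S, m) = (-80 + m)*86 = -6880 + 86*m)
12570/28554 - 15626/y(193, 178) = 12570/28554 - 15626/(-6880 + 86*178) = 12570*(1/28554) - 15626/(-6880 + 15308) = 2095/4759 - 15626/8428 = 2095/4759 - 15626*1/8428 = 2095/4759 - 7813/4214 = -28353737/20054426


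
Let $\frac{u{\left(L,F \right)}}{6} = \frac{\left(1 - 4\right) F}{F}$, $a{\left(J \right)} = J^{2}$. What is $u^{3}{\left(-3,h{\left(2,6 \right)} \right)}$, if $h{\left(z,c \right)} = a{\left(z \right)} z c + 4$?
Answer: $-5832$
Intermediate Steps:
$h{\left(z,c \right)} = 4 + c z^{3}$ ($h{\left(z,c \right)} = z^{2} z c + 4 = z^{3} c + 4 = c z^{3} + 4 = 4 + c z^{3}$)
$u{\left(L,F \right)} = -18$ ($u{\left(L,F \right)} = 6 \frac{\left(1 - 4\right) F}{F} = 6 \frac{\left(-3\right) F}{F} = 6 \left(-3\right) = -18$)
$u^{3}{\left(-3,h{\left(2,6 \right)} \right)} = \left(-18\right)^{3} = -5832$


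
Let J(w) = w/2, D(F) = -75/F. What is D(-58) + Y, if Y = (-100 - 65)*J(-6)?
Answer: 28785/58 ≈ 496.29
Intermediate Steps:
J(w) = w/2 (J(w) = w*(½) = w/2)
Y = 495 (Y = (-100 - 65)*((½)*(-6)) = -165*(-3) = 495)
D(-58) + Y = -75/(-58) + 495 = -75*(-1/58) + 495 = 75/58 + 495 = 28785/58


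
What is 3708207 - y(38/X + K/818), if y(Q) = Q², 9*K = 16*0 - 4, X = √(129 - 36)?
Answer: 1557598354292585/420042591 + 152*√93/342333 ≈ 3.7082e+6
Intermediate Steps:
X = √93 ≈ 9.6436
K = -4/9 (K = (16*0 - 4)/9 = (0 - 4)/9 = (⅑)*(-4) = -4/9 ≈ -0.44444)
3708207 - y(38/X + K/818) = 3708207 - (38/(√93) - 4/9/818)² = 3708207 - (38*(√93/93) - 4/9*1/818)² = 3708207 - (38*√93/93 - 2/3681)² = 3708207 - (-2/3681 + 38*√93/93)²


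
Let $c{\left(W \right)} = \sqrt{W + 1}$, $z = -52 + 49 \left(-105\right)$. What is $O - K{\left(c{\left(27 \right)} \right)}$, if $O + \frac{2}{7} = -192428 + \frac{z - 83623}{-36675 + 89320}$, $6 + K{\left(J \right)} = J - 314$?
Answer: $- \frac{14159081330}{73703} - 2 \sqrt{7} \approx -1.9212 \cdot 10^{5}$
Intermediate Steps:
$z = -5197$ ($z = -52 - 5145 = -5197$)
$c{\left(W \right)} = \sqrt{1 + W}$
$K{\left(J \right)} = -320 + J$ ($K{\left(J \right)} = -6 + \left(J - 314\right) = -6 + \left(-314 + J\right) = -320 + J$)
$O = - \frac{14182666290}{73703}$ ($O = - \frac{2}{7} - \left(192428 - \frac{-5197 - 83623}{-36675 + 89320}\right) = - \frac{2}{7} - \left(192428 + \frac{88820}{52645}\right) = - \frac{2}{7} - \frac{2026092176}{10529} = - \frac{14182666290}{73703} \approx -1.9243 \cdot 10^{5}$)
$O - K{\left(c{\left(27 \right)} \right)} = - \frac{14182666290}{73703} - \left(-320 + \sqrt{1 + 27}\right) = - \frac{14182666290}{73703} - \left(-320 + \sqrt{28}\right) = - \frac{14182666290}{73703} - \left(-320 + 2 \sqrt{7}\right) = - \frac{14182666290}{73703} + \left(320 - 2 \sqrt{7}\right) = - \frac{14159081330}{73703} - 2 \sqrt{7}$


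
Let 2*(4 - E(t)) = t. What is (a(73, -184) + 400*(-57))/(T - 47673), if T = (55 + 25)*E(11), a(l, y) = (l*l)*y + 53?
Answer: 1003283/47793 ≈ 20.992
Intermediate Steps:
a(l, y) = 53 + y*l² (a(l, y) = l²*y + 53 = y*l² + 53 = 53 + y*l²)
E(t) = 4 - t/2
T = -120 (T = (55 + 25)*(4 - ½*11) = 80*(4 - 11/2) = 80*(-3/2) = -120)
(a(73, -184) + 400*(-57))/(T - 47673) = ((53 - 184*73²) + 400*(-57))/(-120 - 47673) = ((53 - 184*5329) - 22800)/(-47793) = ((53 - 980536) - 22800)*(-1/47793) = (-980483 - 22800)*(-1/47793) = -1003283*(-1/47793) = 1003283/47793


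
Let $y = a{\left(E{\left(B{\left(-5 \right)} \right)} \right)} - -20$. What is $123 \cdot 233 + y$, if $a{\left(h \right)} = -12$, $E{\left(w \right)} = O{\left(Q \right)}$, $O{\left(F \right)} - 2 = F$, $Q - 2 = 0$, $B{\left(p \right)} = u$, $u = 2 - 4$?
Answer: $28667$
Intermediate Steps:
$u = -2$ ($u = 2 - 4 = -2$)
$B{\left(p \right)} = -2$
$Q = 2$ ($Q = 2 + 0 = 2$)
$O{\left(F \right)} = 2 + F$
$E{\left(w \right)} = 4$ ($E{\left(w \right)} = 2 + 2 = 4$)
$y = 8$ ($y = -12 - -20 = -12 + 20 = 8$)
$123 \cdot 233 + y = 123 \cdot 233 + 8 = 28659 + 8 = 28667$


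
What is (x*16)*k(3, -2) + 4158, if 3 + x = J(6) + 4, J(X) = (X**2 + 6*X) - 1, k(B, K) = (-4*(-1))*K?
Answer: -5058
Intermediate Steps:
k(B, K) = 4*K
J(X) = -1 + X**2 + 6*X
x = 72 (x = -3 + ((-1 + 6**2 + 6*6) + 4) = -3 + ((-1 + 36 + 36) + 4) = -3 + (71 + 4) = -3 + 75 = 72)
(x*16)*k(3, -2) + 4158 = (72*16)*(4*(-2)) + 4158 = 1152*(-8) + 4158 = -9216 + 4158 = -5058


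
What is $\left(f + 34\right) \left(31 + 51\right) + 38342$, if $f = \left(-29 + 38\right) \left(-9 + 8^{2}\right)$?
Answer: $81720$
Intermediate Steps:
$f = 495$ ($f = 9 \left(-9 + 64\right) = 9 \cdot 55 = 495$)
$\left(f + 34\right) \left(31 + 51\right) + 38342 = \left(495 + 34\right) \left(31 + 51\right) + 38342 = 529 \cdot 82 + 38342 = 43378 + 38342 = 81720$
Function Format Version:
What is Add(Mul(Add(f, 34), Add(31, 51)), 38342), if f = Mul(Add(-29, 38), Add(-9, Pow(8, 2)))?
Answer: 81720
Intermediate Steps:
f = 495 (f = Mul(9, Add(-9, 64)) = Mul(9, 55) = 495)
Add(Mul(Add(f, 34), Add(31, 51)), 38342) = Add(Mul(Add(495, 34), Add(31, 51)), 38342) = Add(Mul(529, 82), 38342) = Add(43378, 38342) = 81720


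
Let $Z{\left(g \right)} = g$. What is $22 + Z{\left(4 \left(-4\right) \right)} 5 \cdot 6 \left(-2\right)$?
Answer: $982$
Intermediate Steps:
$22 + Z{\left(4 \left(-4\right) \right)} 5 \cdot 6 \left(-2\right) = 22 + 4 \left(-4\right) 5 \cdot 6 \left(-2\right) = 22 - 16 \cdot 30 \left(-2\right) = 22 - -960 = 22 + 960 = 982$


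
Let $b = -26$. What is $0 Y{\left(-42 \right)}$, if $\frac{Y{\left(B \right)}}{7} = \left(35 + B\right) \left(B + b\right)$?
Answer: $0$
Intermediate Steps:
$Y{\left(B \right)} = 7 \left(-26 + B\right) \left(35 + B\right)$ ($Y{\left(B \right)} = 7 \left(35 + B\right) \left(B - 26\right) = 7 \left(35 + B\right) \left(-26 + B\right) = 7 \left(-26 + B\right) \left(35 + B\right)$)
$0 Y{\left(-42 \right)} = 0 \left(-6370 + 7 \left(-42\right)^{2} + 63 \left(-42\right)\right) = 0 \left(-6370 + 7 \cdot 1764 - 2646\right) = 0 \left(-6370 + 12348 - 2646\right) = 0 \cdot 3332 = 0$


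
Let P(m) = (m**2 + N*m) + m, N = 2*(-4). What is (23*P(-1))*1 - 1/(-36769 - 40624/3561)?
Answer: 24099409633/130975033 ≈ 184.00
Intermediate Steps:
N = -8
P(m) = m**2 - 7*m (P(m) = (m**2 - 8*m) + m = m**2 - 7*m)
(23*P(-1))*1 - 1/(-36769 - 40624/3561) = (23*(-(-7 - 1)))*1 - 1/(-36769 - 40624/3561) = (23*(-1*(-8)))*1 - 1/(-36769 - 40624*1/3561) = (23*8)*1 - 1/(-36769 - 40624/3561) = 184*1 - 1/(-130975033/3561) = 184 - 1*(-3561/130975033) = 184 + 3561/130975033 = 24099409633/130975033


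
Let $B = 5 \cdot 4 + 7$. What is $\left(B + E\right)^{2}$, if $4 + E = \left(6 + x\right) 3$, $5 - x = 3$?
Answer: $2209$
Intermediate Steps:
$x = 2$ ($x = 5 - 3 = 2$)
$B = 27$ ($B = 20 + 7 = 27$)
$E = 20$ ($E = -4 + \left(6 + 2\right) 3 = -4 + 8 \cdot 3 = -4 + 24 = 20$)
$\left(B + E\right)^{2} = \left(27 + 20\right)^{2} = 47^{2} = 2209$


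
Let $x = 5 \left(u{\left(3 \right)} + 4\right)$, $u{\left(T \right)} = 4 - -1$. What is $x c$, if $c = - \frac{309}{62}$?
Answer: $- \frac{13905}{62} \approx -224.27$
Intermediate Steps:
$u{\left(T \right)} = 5$ ($u{\left(T \right)} = 4 + 1 = 5$)
$x = 45$ ($x = 5 \left(5 + 4\right) = 5 \cdot 9 = 45$)
$c = - \frac{309}{62}$ ($c = \left(-309\right) \frac{1}{62} = - \frac{309}{62} \approx -4.9839$)
$x c = 45 \left(- \frac{309}{62}\right) = - \frac{13905}{62}$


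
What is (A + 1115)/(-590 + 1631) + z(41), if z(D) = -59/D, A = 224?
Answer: -6520/42681 ≈ -0.15276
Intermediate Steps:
(A + 1115)/(-590 + 1631) + z(41) = (224 + 1115)/(-590 + 1631) - 59/41 = 1339/1041 - 59*1/41 = 1339*(1/1041) - 59/41 = 1339/1041 - 59/41 = -6520/42681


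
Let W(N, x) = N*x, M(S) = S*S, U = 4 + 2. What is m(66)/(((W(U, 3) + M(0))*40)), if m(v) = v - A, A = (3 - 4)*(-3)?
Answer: 7/80 ≈ 0.087500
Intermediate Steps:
A = 3 (A = -1*(-3) = 3)
U = 6
M(S) = S²
m(v) = -3 + v (m(v) = v - 1*3 = v - 3 = -3 + v)
m(66)/(((W(U, 3) + M(0))*40)) = (-3 + 66)/(((6*3 + 0²)*40)) = 63/(((18 + 0)*40)) = 63/((18*40)) = 63/720 = 63*(1/720) = 7/80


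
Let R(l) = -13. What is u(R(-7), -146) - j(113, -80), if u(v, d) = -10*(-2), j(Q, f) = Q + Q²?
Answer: -12862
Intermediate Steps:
u(v, d) = 20
u(R(-7), -146) - j(113, -80) = 20 - 113*(1 + 113) = 20 - 113*114 = 20 - 1*12882 = 20 - 12882 = -12862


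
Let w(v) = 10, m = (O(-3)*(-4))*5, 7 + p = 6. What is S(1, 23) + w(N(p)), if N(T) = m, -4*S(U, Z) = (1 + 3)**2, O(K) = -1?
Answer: 6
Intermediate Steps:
p = -1 (p = -7 + 6 = -1)
S(U, Z) = -4 (S(U, Z) = -(1 + 3)**2/4 = -1/4*4**2 = -1/4*16 = -4)
m = 20 (m = -1*(-4)*5 = 4*5 = 20)
N(T) = 20
S(1, 23) + w(N(p)) = -4 + 10 = 6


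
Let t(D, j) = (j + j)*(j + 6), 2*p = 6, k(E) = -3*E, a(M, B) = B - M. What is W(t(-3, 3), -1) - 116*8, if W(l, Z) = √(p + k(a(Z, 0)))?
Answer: -928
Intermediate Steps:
p = 3 (p = (½)*6 = 3)
t(D, j) = 2*j*(6 + j) (t(D, j) = (2*j)*(6 + j) = 2*j*(6 + j))
W(l, Z) = √(3 + 3*Z) (W(l, Z) = √(3 - 3*(0 - Z)) = √(3 - (-3)*Z) = √(3 + 3*Z))
W(t(-3, 3), -1) - 116*8 = √(3 + 3*(-1)) - 116*8 = √(3 - 3) - 928 = √0 - 928 = 0 - 928 = -928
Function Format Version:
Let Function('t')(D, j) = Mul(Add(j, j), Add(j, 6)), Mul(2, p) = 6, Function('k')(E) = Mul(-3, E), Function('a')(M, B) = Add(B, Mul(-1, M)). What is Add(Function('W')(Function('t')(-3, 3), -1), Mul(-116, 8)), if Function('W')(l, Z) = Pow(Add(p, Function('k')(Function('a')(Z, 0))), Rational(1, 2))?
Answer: -928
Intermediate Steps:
p = 3 (p = Mul(Rational(1, 2), 6) = 3)
Function('t')(D, j) = Mul(2, j, Add(6, j)) (Function('t')(D, j) = Mul(Mul(2, j), Add(6, j)) = Mul(2, j, Add(6, j)))
Function('W')(l, Z) = Pow(Add(3, Mul(3, Z)), Rational(1, 2)) (Function('W')(l, Z) = Pow(Add(3, Mul(-3, Add(0, Mul(-1, Z)))), Rational(1, 2)) = Pow(Add(3, Mul(-3, Mul(-1, Z))), Rational(1, 2)) = Pow(Add(3, Mul(3, Z)), Rational(1, 2)))
Add(Function('W')(Function('t')(-3, 3), -1), Mul(-116, 8)) = Add(Pow(Add(3, Mul(3, -1)), Rational(1, 2)), Mul(-116, 8)) = Add(Pow(Add(3, -3), Rational(1, 2)), -928) = Add(Pow(0, Rational(1, 2)), -928) = Add(0, -928) = -928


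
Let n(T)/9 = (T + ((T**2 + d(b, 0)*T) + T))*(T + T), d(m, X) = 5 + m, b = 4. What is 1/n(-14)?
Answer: -1/10584 ≈ -9.4482e-5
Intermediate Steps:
n(T) = 18*T*(T**2 + 11*T) (n(T) = 9*((T + ((T**2 + (5 + 4)*T) + T))*(T + T)) = 9*((T + ((T**2 + 9*T) + T))*(2*T)) = 9*((T + (T**2 + 10*T))*(2*T)) = 9*((T**2 + 11*T)*(2*T)) = 9*(2*T*(T**2 + 11*T)) = 18*T*(T**2 + 11*T))
1/n(-14) = 1/(18*(-14)**2*(11 - 14)) = 1/(18*196*(-3)) = 1/(-10584) = -1/10584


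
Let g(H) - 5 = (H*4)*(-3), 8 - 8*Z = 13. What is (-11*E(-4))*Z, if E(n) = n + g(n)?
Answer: 2695/8 ≈ 336.88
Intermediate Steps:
Z = -5/8 (Z = 1 - ⅛*13 = 1 - 13/8 = -5/8 ≈ -0.62500)
g(H) = 5 - 12*H (g(H) = 5 + (H*4)*(-3) = 5 + (4*H)*(-3) = 5 - 12*H)
E(n) = 5 - 11*n (E(n) = n + (5 - 12*n) = 5 - 11*n)
(-11*E(-4))*Z = -11*(5 - 11*(-4))*(-5/8) = -11*(5 + 44)*(-5/8) = -11*49*(-5/8) = -539*(-5/8) = 2695/8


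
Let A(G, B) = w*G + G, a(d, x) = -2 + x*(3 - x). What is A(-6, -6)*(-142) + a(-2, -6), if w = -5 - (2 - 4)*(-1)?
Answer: -5168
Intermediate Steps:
w = -7 (w = -5 - (-2)*(-1) = -5 - 1*2 = -5 - 2 = -7)
A(G, B) = -6*G (A(G, B) = -7*G + G = -6*G)
A(-6, -6)*(-142) + a(-2, -6) = -6*(-6)*(-142) + (-2 - 1*(-6)**2 + 3*(-6)) = 36*(-142) + (-2 - 1*36 - 18) = -5112 + (-2 - 36 - 18) = -5112 - 56 = -5168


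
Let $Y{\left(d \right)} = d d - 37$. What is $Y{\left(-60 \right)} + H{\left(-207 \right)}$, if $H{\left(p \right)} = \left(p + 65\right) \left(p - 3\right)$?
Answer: $33383$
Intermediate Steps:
$Y{\left(d \right)} = -37 + d^{2}$ ($Y{\left(d \right)} = d^{2} - 37 = -37 + d^{2}$)
$H{\left(p \right)} = \left(-3 + p\right) \left(65 + p\right)$ ($H{\left(p \right)} = \left(65 + p\right) \left(-3 + p\right) = \left(-3 + p\right) \left(65 + p\right)$)
$Y{\left(-60 \right)} + H{\left(-207 \right)} = \left(-37 + \left(-60\right)^{2}\right) + \left(-195 + \left(-207\right)^{2} + 62 \left(-207\right)\right) = \left(-37 + 3600\right) - -29820 = 3563 + 29820 = 33383$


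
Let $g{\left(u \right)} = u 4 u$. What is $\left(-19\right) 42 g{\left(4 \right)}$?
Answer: $-51072$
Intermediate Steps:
$g{\left(u \right)} = 4 u^{2}$ ($g{\left(u \right)} = 4 u u = 4 u^{2}$)
$\left(-19\right) 42 g{\left(4 \right)} = \left(-19\right) 42 \cdot 4 \cdot 4^{2} = - 798 \cdot 4 \cdot 16 = \left(-798\right) 64 = -51072$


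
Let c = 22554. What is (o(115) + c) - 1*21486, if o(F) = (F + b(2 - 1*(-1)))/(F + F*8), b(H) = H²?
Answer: 1105504/1035 ≈ 1068.1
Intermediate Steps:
o(F) = (9 + F)/(9*F) (o(F) = (F + (2 - 1*(-1))²)/(F + F*8) = (F + (2 + 1)²)/(F + 8*F) = (F + 3²)/((9*F)) = (F + 9)*(1/(9*F)) = (9 + F)*(1/(9*F)) = (9 + F)/(9*F))
(o(115) + c) - 1*21486 = ((⅑)*(9 + 115)/115 + 22554) - 1*21486 = ((⅑)*(1/115)*124 + 22554) - 21486 = (124/1035 + 22554) - 21486 = 23343514/1035 - 21486 = 1105504/1035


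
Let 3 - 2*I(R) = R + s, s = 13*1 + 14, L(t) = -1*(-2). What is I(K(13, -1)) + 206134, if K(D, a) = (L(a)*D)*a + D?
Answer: 412257/2 ≈ 2.0613e+5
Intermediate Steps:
L(t) = 2
K(D, a) = D + 2*D*a (K(D, a) = (2*D)*a + D = 2*D*a + D = D + 2*D*a)
s = 27 (s = 13 + 14 = 27)
I(R) = -12 - R/2 (I(R) = 3/2 - (R + 27)/2 = 3/2 - (27 + R)/2 = 3/2 + (-27/2 - R/2) = -12 - R/2)
I(K(13, -1)) + 206134 = (-12 - 13*(1 + 2*(-1))/2) + 206134 = (-12 - 13*(1 - 2)/2) + 206134 = (-12 - 13*(-1)/2) + 206134 = (-12 - ½*(-13)) + 206134 = (-12 + 13/2) + 206134 = -11/2 + 206134 = 412257/2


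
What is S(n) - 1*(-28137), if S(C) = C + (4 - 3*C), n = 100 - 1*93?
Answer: 28127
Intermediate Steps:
n = 7 (n = 100 - 93 = 7)
S(C) = 4 - 2*C
S(n) - 1*(-28137) = (4 - 2*7) - 1*(-28137) = (4 - 14) + 28137 = -10 + 28137 = 28127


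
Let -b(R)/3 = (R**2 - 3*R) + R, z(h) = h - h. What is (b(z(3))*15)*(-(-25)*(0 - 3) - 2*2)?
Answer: 0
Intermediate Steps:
z(h) = 0
b(R) = -3*R**2 + 6*R (b(R) = -3*((R**2 - 3*R) + R) = -3*(R**2 - 2*R) = -3*R**2 + 6*R)
(b(z(3))*15)*(-(-25)*(0 - 3) - 2*2) = ((3*0*(2 - 1*0))*15)*(-(-25)*(0 - 3) - 2*2) = ((3*0*(2 + 0))*15)*(-(-25)*(-3) - 4) = ((3*0*2)*15)*(-5*15 - 4) = (0*15)*(-75 - 4) = 0*(-79) = 0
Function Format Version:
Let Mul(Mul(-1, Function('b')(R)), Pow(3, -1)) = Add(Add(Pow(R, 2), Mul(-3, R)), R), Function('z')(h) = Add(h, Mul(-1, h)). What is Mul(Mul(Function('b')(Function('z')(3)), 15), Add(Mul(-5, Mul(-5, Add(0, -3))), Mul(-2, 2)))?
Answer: 0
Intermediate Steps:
Function('z')(h) = 0
Function('b')(R) = Add(Mul(-3, Pow(R, 2)), Mul(6, R)) (Function('b')(R) = Mul(-3, Add(Add(Pow(R, 2), Mul(-3, R)), R)) = Mul(-3, Add(Pow(R, 2), Mul(-2, R))) = Add(Mul(-3, Pow(R, 2)), Mul(6, R)))
Mul(Mul(Function('b')(Function('z')(3)), 15), Add(Mul(-5, Mul(-5, Add(0, -3))), Mul(-2, 2))) = Mul(Mul(Mul(3, 0, Add(2, Mul(-1, 0))), 15), Add(Mul(-5, Mul(-5, Add(0, -3))), Mul(-2, 2))) = Mul(Mul(Mul(3, 0, Add(2, 0)), 15), Add(Mul(-5, Mul(-5, -3)), -4)) = Mul(Mul(Mul(3, 0, 2), 15), Add(Mul(-5, 15), -4)) = Mul(Mul(0, 15), Add(-75, -4)) = Mul(0, -79) = 0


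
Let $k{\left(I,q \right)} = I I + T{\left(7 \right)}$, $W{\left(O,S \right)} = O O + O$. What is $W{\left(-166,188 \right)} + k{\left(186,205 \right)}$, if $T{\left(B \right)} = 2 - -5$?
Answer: $61993$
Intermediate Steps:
$W{\left(O,S \right)} = O + O^{2}$ ($W{\left(O,S \right)} = O^{2} + O = O + O^{2}$)
$T{\left(B \right)} = 7$ ($T{\left(B \right)} = 2 + 5 = 7$)
$k{\left(I,q \right)} = 7 + I^{2}$ ($k{\left(I,q \right)} = I I + 7 = I^{2} + 7 = 7 + I^{2}$)
$W{\left(-166,188 \right)} + k{\left(186,205 \right)} = - 166 \left(1 - 166\right) + \left(7 + 186^{2}\right) = \left(-166\right) \left(-165\right) + \left(7 + 34596\right) = 27390 + 34603 = 61993$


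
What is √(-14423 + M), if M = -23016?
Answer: I*√37439 ≈ 193.49*I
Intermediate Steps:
√(-14423 + M) = √(-14423 - 23016) = √(-37439) = I*√37439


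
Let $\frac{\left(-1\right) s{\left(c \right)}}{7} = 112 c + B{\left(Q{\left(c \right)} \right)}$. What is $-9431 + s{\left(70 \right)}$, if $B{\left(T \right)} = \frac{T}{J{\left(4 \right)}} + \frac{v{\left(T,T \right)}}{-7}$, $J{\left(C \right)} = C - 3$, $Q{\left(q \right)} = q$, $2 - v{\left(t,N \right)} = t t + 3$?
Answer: $-69702$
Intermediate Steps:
$v{\left(t,N \right)} = -1 - t^{2}$ ($v{\left(t,N \right)} = 2 - \left(t t + 3\right) = 2 - \left(t^{2} + 3\right) = 2 - \left(3 + t^{2}\right) = -1 - t^{2}$)
$J{\left(C \right)} = -3 + C$ ($J{\left(C \right)} = C - 3 = -3 + C$)
$B{\left(T \right)} = \frac{1}{7} + T + \frac{T^{2}}{7}$ ($B{\left(T \right)} = \frac{T}{-3 + 4} + \frac{-1 - T^{2}}{-7} = \frac{T}{1} + \left(-1 - T^{2}\right) \left(- \frac{1}{7}\right) = T 1 + \left(\frac{1}{7} + \frac{T^{2}}{7}\right) = T + \left(\frac{1}{7} + \frac{T^{2}}{7}\right) = \frac{1}{7} + T + \frac{T^{2}}{7}$)
$s{\left(c \right)} = -1 - c^{2} - 791 c$ ($s{\left(c \right)} = - 7 \left(112 c + \left(\frac{1}{7} + c + \frac{c^{2}}{7}\right)\right) = - 7 \left(\frac{1}{7} + 113 c + \frac{c^{2}}{7}\right) = -1 - c^{2} - 791 c$)
$-9431 + s{\left(70 \right)} = -9431 - 60271 = -69702$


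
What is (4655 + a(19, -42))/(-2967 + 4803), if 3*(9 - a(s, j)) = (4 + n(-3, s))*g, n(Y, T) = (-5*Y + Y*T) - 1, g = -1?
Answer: 4651/1836 ≈ 2.5332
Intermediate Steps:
n(Y, T) = -1 - 5*Y + T*Y (n(Y, T) = (-5*Y + T*Y) - 1 = -1 - 5*Y + T*Y)
a(s, j) = 15 - s (a(s, j) = 9 - (4 + (-1 - 5*(-3) + s*(-3)))*(-1)/3 = 9 - (4 + (-1 + 15 - 3*s))*(-1)/3 = 9 - (4 + (14 - 3*s))*(-1)/3 = 9 - (18 - 3*s)*(-1)/3 = 9 - (-18 + 3*s)/3 = 9 + (6 - s) = 15 - s)
(4655 + a(19, -42))/(-2967 + 4803) = (4655 + (15 - 1*19))/(-2967 + 4803) = (4655 + (15 - 19))/1836 = (4655 - 4)*(1/1836) = 4651*(1/1836) = 4651/1836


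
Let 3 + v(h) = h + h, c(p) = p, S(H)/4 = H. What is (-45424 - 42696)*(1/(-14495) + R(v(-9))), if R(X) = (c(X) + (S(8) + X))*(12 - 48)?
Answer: -91965539176/2899 ≈ -3.1723e+7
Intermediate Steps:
S(H) = 4*H
v(h) = -3 + 2*h (v(h) = -3 + (h + h) = -3 + 2*h)
R(X) = -1152 - 72*X (R(X) = (X + (4*8 + X))*(12 - 48) = (X + (32 + X))*(-36) = (32 + 2*X)*(-36) = -1152 - 72*X)
(-45424 - 42696)*(1/(-14495) + R(v(-9))) = (-45424 - 42696)*(1/(-14495) + (-1152 - 72*(-3 + 2*(-9)))) = -88120*(-1/14495 + (-1152 - 72*(-3 - 18))) = -88120*(-1/14495 + (-1152 - 72*(-21))) = -88120*(-1/14495 + (-1152 + 1512)) = -88120*(-1/14495 + 360) = -88120*5218199/14495 = -91965539176/2899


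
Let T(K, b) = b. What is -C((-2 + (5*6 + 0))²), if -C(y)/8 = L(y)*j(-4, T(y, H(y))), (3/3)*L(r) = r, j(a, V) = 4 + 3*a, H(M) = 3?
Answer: -50176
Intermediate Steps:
L(r) = r
C(y) = 64*y (C(y) = -8*y*(4 + 3*(-4)) = -8*y*(4 - 12) = -8*y*(-8) = -(-64)*y = 64*y)
-C((-2 + (5*6 + 0))²) = -64*(-2 + (5*6 + 0))² = -64*(-2 + (30 + 0))² = -64*(-2 + 30)² = -64*28² = -64*784 = -1*50176 = -50176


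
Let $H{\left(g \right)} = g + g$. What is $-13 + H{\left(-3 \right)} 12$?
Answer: $-85$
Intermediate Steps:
$H{\left(g \right)} = 2 g$
$-13 + H{\left(-3 \right)} 12 = -13 + 2 \left(-3\right) 12 = -13 - 72 = -85$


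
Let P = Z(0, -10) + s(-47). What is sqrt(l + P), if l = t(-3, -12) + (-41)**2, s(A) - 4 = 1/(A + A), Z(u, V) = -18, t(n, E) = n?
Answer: sqrt(14703010)/94 ≈ 40.792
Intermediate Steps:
s(A) = 4 + 1/(2*A) (s(A) = 4 + 1/(A + A) = 4 + 1/(2*A))
P = -1317/94 (P = -18 + (4 + (1/2)/(-47)) = -18 + (4 + (1/2)*(-1/47)) = -18 + (4 - 1/94) = -18 + 375/94 = -1317/94 ≈ -14.011)
l = 1678 (l = -3 + (-41)**2 = -3 + 1681 = 1678)
sqrt(l + P) = sqrt(1678 - 1317/94) = sqrt(156415/94) = sqrt(14703010)/94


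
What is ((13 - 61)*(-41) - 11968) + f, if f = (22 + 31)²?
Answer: -7191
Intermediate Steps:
f = 2809 (f = 53² = 2809)
((13 - 61)*(-41) - 11968) + f = ((13 - 61)*(-41) - 11968) + 2809 = (-48*(-41) - 11968) + 2809 = (1968 - 11968) + 2809 = -10000 + 2809 = -7191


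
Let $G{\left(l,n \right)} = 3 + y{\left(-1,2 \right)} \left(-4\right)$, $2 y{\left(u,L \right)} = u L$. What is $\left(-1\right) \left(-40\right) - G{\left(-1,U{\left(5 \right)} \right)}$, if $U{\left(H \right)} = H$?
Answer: $33$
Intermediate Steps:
$y{\left(u,L \right)} = \frac{L u}{2}$ ($y{\left(u,L \right)} = \frac{u L}{2} = \frac{L u}{2}$)
$G{\left(l,n \right)} = 7$ ($G{\left(l,n \right)} = 3 + \frac{1}{2} \cdot 2 \left(-1\right) \left(-4\right) = 3 - -4 = 3 + 4 = 7$)
$\left(-1\right) \left(-40\right) - G{\left(-1,U{\left(5 \right)} \right)} = \left(-1\right) \left(-40\right) - 7 = 40 - 7 = 33$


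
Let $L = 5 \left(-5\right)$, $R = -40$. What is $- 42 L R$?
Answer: $-42000$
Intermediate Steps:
$L = -25$
$- 42 L R = \left(-42\right) \left(-25\right) \left(-40\right) = 1050 \left(-40\right) = -42000$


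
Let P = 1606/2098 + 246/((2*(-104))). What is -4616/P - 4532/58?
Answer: 14500889954/1319935 ≈ 10986.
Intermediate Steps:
P = -45515/109096 (P = 1606*(1/2098) + 246/(-208) = 803/1049 + 246*(-1/208) = 803/1049 - 123/104 = -45515/109096 ≈ -0.41720)
-4616/P - 4532/58 = -4616/(-45515/109096) - 4532/58 = -4616*(-109096/45515) - 4532*1/58 = 503587136/45515 - 2266/29 = 14500889954/1319935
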